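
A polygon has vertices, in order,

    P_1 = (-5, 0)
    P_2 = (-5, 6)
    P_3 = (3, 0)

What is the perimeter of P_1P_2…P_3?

24

|P_1P_2| = √((0)² + (6)²) = √36 = 6
|P_2P_3| = √((8)² + (-6)²) = √100 = 10
|P_3P_1| = √((-8)² + (0)²) = √64 = 8
Perimeter = 6 + 10 + 8 = 24.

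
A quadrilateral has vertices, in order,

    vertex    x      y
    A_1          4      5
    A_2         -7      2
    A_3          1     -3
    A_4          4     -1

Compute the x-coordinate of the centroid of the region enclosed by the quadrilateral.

Apply the shoelace (surveyor's) formula. First the cross-terms c_i = x_i·y_{i+1} − x_{i+1}·y_i:
  43, 19, 11, 24  ⇒  2A = 97, A = 48.5.
Then Σ (x_i + x_{i+1})·c_i = 4, so x̄ = 4 / (6·48.5) = 4/291.

4/291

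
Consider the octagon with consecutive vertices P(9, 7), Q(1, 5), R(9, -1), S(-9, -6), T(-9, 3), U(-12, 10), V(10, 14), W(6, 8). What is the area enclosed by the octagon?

254

P→Q: (9)(5) − (1)(7) = 38
Q→R: (1)(-1) − (9)(5) = -46
R→S: (9)(-6) − (-9)(-1) = -63
S→T: (-9)(3) − (-9)(-6) = -81
T→U: (-9)(10) − (-12)(3) = -54
U→V: (-12)(14) − (10)(10) = -268
V→W: (10)(8) − (6)(14) = -4
W→P: (6)(7) − (9)(8) = -30
Σ = -508
Area = |Σ|/2 = 254.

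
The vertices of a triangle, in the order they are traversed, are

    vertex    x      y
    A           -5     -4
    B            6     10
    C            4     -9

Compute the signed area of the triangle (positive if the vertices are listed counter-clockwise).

Apply Gauss's area formula: 2A = Σ (x_i·y_{i+1} − x_{i+1}·y_i), indices taken mod 3.
Σ = (-26) + (-94) + (-61) = -181
Signed area = Σ/2 = -90.5 (negative ⇒ clockwise traversal).

-90.5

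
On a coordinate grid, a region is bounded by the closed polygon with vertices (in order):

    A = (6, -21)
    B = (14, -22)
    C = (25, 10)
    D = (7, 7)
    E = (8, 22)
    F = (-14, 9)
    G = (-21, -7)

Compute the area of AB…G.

1102.5

Apply the surveyor's formula: 2A = Σ (x_i·y_{i+1} − x_{i+1}·y_i), indices taken mod 7.
Σ = (162) + (690) + (105) + (98) + (380) + (287) + (483) = 2205
Area = |Σ|/2 = 1102.5.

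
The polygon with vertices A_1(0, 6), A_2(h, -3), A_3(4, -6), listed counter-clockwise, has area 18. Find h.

0

Write out the shoelace sum; only the two edges meeting at A_2 involve h:
2·Area = [(0·(-3) − h·6) + (h·(-6) − 4·(-3))] + 24
       = -12·h + 36 = 36
⇒ h = 0.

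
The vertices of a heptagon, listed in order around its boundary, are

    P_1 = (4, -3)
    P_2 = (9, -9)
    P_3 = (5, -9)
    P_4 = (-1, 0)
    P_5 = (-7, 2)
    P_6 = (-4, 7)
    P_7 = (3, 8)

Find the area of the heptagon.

Σ = (-9) + (-36) + (-9) + (-2) + (-41) + (-53) + (-41) = -191
Area = |Σ|/2 = 95.5.

95.5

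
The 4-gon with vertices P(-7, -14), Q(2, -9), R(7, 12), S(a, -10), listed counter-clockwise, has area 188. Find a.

-13

Write out the shoelace sum; only the two edges meeting at S involve a:
2·Area = [(7·(-10) − a·12) + (a·(-14) − (-7)·(-10))] + 178
       = -26·a + 38 = 376
⇒ a = -13.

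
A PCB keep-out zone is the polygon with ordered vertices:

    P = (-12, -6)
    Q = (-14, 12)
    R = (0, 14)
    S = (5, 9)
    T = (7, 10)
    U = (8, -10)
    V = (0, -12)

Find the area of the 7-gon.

448.5

Σ = (-228) + (-196) + (-70) + (-13) + (-150) + (-96) + (-144) = -897
Area = |Σ|/2 = 448.5.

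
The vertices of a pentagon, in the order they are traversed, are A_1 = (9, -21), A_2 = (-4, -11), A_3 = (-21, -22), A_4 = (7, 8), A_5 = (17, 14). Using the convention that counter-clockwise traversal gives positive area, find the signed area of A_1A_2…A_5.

-430.5

Apply the surveyor's formula: 2A = Σ (x_i·y_{i+1} − x_{i+1}·y_i), indices taken mod 5.
Cross-terms: -183, -143, -14, -38, -483  ⇒  Σ = -861
Signed area = Σ/2 = -430.5 (negative ⇒ clockwise traversal).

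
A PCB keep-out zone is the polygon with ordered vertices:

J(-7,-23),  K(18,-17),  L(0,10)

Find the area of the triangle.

Apply the shoelace formula: 2A = Σ (x_i·y_{i+1} − x_{i+1}·y_i), indices taken mod 3.
Σ = (533) + (180) + (70) = 783
Area = |Σ|/2 = 391.5.

391.5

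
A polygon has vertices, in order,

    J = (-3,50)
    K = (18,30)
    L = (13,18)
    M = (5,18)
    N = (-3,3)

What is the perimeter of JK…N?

114

|JK| = √((21)² + (-20)²) = √841 = 29
|KL| = √((-5)² + (-12)²) = √169 = 13
|LM| = √((-8)² + (0)²) = √64 = 8
|MN| = √((-8)² + (-15)²) = √289 = 17
|NJ| = √((0)² + (47)²) = √2209 = 47
Perimeter = 29 + 13 + 8 + 17 + 47 = 114.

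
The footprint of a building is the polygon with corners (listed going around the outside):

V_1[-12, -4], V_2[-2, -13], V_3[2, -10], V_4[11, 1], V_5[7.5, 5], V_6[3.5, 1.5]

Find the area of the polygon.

Apply the shoelace formula: 2A = Σ (x_i·y_{i+1} − x_{i+1}·y_i), indices taken mod 6.
Σ = (148) + (46) + (112) + (47.5) + (-6.25) + (4) = 351.25
Area = |Σ|/2 = 175.625.

175.625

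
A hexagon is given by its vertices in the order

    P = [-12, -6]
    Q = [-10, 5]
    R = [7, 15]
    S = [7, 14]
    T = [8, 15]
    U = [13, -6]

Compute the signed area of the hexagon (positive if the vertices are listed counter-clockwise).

Apply the surveyor's formula: 2A = Σ (x_i·y_{i+1} − x_{i+1}·y_i), indices taken mod 6.
Σ = (-120) + (-185) + (-7) + (-7) + (-243) + (-150) = -712
Signed area = Σ/2 = -356 (negative ⇒ clockwise traversal).

-356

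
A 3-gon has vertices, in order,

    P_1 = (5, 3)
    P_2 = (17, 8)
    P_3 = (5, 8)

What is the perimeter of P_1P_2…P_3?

30

|P_1P_2| = √((12)² + (5)²) = √169 = 13
|P_2P_3| = √((-12)² + (0)²) = √144 = 12
|P_3P_1| = √((0)² + (-5)²) = √25 = 5
Perimeter = 13 + 12 + 5 = 30.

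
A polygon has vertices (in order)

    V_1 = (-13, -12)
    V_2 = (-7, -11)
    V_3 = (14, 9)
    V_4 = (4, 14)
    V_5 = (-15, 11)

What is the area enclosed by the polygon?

443.5

V_1→V_2: (-13)(-11) − (-7)(-12) = 59
V_2→V_3: (-7)(9) − (14)(-11) = 91
V_3→V_4: (14)(14) − (4)(9) = 160
V_4→V_5: (4)(11) − (-15)(14) = 254
V_5→V_1: (-15)(-12) − (-13)(11) = 323
Σ = 887
Area = |Σ|/2 = 443.5.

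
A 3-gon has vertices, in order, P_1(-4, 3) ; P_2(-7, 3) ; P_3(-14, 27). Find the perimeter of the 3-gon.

54

|P_1P_2| = √((-3)² + (0)²) = √9 = 3
|P_2P_3| = √((-7)² + (24)²) = √625 = 25
|P_3P_1| = √((10)² + (-24)²) = √676 = 26
Perimeter = 3 + 25 + 26 = 54.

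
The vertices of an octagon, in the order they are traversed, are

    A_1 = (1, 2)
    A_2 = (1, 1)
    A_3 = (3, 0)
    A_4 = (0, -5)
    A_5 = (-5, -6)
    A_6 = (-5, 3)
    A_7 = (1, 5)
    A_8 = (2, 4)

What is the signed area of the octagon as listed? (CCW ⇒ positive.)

-61.5

Σ = (-1) + (-3) + (-15) + (-25) + (-45) + (-28) + (-6) + (0) = -123
Signed area = Σ/2 = -61.5 (negative ⇒ clockwise traversal).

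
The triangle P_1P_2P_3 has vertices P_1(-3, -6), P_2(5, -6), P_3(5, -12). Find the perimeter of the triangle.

|P_1P_2| = √((8)² + (0)²) = √64 = 8
|P_2P_3| = √((0)² + (-6)²) = √36 = 6
|P_3P_1| = √((-8)² + (6)²) = √100 = 10
Perimeter = 8 + 6 + 10 = 24.

24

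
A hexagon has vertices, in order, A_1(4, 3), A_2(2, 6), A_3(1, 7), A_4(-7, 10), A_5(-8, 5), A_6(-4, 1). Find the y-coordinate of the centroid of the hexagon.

Apply the shoelace (surveyor's) formula. First the cross-terms c_i = x_i·y_{i+1} − x_{i+1}·y_i:
  18, 8, 59, 45, 12, -16  ⇒  2A = 126, A = 63.
Then Σ (y_i + y_{i+1})·c_i = 1952, so ȳ = 1952 / (6·63) = 976/189.

976/189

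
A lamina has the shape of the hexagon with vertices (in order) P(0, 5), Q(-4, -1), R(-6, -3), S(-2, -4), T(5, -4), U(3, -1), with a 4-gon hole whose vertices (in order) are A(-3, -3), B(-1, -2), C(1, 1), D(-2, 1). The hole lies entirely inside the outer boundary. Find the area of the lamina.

39

Outer boundary:
P→Q: (0)(-1) − (-4)(5) = 20
Q→R: (-4)(-3) − (-6)(-1) = 6
R→S: (-6)(-4) − (-2)(-3) = 18
S→T: (-2)(-4) − (5)(-4) = 28
T→U: (5)(-1) − (3)(-4) = 7
U→P: (3)(5) − (0)(-1) = 15
Σ = 94
Area = |Σ|/2 = 47.
Hole:
Apply the shoelace (surveyor's) formula: 2A = Σ (x_i·y_{i+1} − x_{i+1}·y_i), indices taken mod 4.
A→B: (-3)(-2) − (-1)(-3) = 3
B→C: (-1)(1) − (1)(-2) = 1
C→D: (1)(1) − (-2)(1) = 3
D→A: (-2)(-3) − (-3)(1) = 9
Σ = 16
Area = |Σ|/2 = 8.
Net area = 47 − 8 = 39.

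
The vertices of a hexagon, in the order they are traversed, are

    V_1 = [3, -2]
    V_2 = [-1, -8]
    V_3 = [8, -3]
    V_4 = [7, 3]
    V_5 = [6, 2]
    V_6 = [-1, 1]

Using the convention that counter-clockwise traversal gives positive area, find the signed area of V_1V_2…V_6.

Σ = (-26) + (67) + (45) + (-4) + (8) + (-1) = 89
Signed area = Σ/2 = 44.5 (positive ⇒ counter-clockwise traversal).

44.5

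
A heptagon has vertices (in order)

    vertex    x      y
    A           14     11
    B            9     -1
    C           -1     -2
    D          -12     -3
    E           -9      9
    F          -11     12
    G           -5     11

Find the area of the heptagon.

Σ = (-113) + (-19) + (-21) + (-135) + (-9) + (-61) + (-209) = -567
Area = |Σ|/2 = 283.5.

283.5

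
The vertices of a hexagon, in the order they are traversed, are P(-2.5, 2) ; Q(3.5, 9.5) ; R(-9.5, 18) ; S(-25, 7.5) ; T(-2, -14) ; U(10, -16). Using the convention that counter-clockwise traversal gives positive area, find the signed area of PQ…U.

509.125

Apply the surveyor's formula: 2A = Σ (x_i·y_{i+1} − x_{i+1}·y_i), indices taken mod 6.
Σ = (-30.75) + (153.25) + (378.75) + (365) + (172) + (-20) = 1018.25
Signed area = Σ/2 = 509.125 (positive ⇒ counter-clockwise traversal).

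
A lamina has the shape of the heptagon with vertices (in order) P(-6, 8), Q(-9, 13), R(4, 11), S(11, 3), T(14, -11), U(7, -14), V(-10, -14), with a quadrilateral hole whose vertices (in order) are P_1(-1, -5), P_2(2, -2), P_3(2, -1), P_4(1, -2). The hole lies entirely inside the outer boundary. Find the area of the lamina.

473

Outer boundary:
Apply the shoelace formula: 2A = Σ (x_i·y_{i+1} − x_{i+1}·y_i), indices taken mod 7.
Σ = (-6) + (-151) + (-109) + (-163) + (-119) + (-238) + (-164) = -950
Area = |Σ|/2 = 475.
Hole:
Apply the shoelace formula: 2A = Σ (x_i·y_{i+1} − x_{i+1}·y_i), indices taken mod 4.
P_1→P_2: (-1)(-2) − (2)(-5) = 12
P_2→P_3: (2)(-1) − (2)(-2) = 2
P_3→P_4: (2)(-2) − (1)(-1) = -3
P_4→P_1: (1)(-5) − (-1)(-2) = -7
Σ = 4
Area = |Σ|/2 = 2.
Net area = 475 − 2 = 473.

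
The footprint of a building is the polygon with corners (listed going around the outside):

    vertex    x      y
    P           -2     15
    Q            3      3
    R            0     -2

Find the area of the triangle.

Σ = (-51) + (-6) + (-4) = -61
Area = |Σ|/2 = 30.5.

30.5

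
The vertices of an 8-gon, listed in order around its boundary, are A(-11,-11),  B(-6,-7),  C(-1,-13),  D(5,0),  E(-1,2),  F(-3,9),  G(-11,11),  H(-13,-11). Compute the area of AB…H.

Cross-terms: 11, 71, 65, 10, -3, 66, 264, 22  ⇒  Σ = 506
Area = |Σ|/2 = 253.

253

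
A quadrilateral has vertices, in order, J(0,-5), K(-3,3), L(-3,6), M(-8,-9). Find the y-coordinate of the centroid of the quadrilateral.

Apply the shoelace formula. First the cross-terms c_i = x_i·y_{i+1} − x_{i+1}·y_i:
  -15, -9, 75, 40  ⇒  2A = 91, A = 45.5.
Then Σ (y_i + y_{i+1})·c_i = -836, so ȳ = -836 / (6·45.5) = -836/273.

-836/273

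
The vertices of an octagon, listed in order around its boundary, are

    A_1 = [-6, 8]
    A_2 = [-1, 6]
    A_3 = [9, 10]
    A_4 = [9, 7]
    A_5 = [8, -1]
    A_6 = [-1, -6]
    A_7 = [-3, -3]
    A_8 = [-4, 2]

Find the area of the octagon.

143

Apply the shoelace (surveyor's) formula: 2A = Σ (x_i·y_{i+1} − x_{i+1}·y_i), indices taken mod 8.
Σ = (-28) + (-64) + (-27) + (-65) + (-49) + (-15) + (-18) + (-20) = -286
Area = |Σ|/2 = 143.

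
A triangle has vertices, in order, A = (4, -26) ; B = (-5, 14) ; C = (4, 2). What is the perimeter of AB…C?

|AB| = √((-9)² + (40)²) = √1681 = 41
|BC| = √((9)² + (-12)²) = √225 = 15
|CA| = √((0)² + (-28)²) = √784 = 28
Perimeter = 41 + 15 + 28 = 84.

84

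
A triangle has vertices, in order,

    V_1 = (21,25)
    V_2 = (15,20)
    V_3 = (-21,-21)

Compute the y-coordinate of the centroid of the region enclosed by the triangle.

8

Apply the shoelace formula. First the cross-terms c_i = x_i·y_{i+1} − x_{i+1}·y_i:
  45, 105, -84  ⇒  2A = 66, A = 33.
Then Σ (y_i + y_{i+1})·c_i = 1584, so ȳ = 1584 / (6·33) = 8.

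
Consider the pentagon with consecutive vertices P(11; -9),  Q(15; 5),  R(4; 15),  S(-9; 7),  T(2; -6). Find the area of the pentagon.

323

Apply the shoelace (surveyor's) formula: 2A = Σ (x_i·y_{i+1} − x_{i+1}·y_i), indices taken mod 5.
P→Q: (11)(5) − (15)(-9) = 190
Q→R: (15)(15) − (4)(5) = 205
R→S: (4)(7) − (-9)(15) = 163
S→T: (-9)(-6) − (2)(7) = 40
T→P: (2)(-9) − (11)(-6) = 48
Σ = 646
Area = |Σ|/2 = 323.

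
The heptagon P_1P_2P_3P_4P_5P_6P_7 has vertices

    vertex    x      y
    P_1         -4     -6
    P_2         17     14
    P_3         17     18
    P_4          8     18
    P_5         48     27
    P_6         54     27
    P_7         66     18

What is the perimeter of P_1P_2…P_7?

178

|P_1P_2| = √((21)² + (20)²) = √841 = 29
|P_2P_3| = √((0)² + (4)²) = √16 = 4
|P_3P_4| = √((-9)² + (0)²) = √81 = 9
|P_4P_5| = √((40)² + (9)²) = √1681 = 41
|P_5P_6| = √((6)² + (0)²) = √36 = 6
|P_6P_7| = √((12)² + (-9)²) = √225 = 15
|P_7P_1| = √((-70)² + (-24)²) = √5476 = 74
Perimeter = 29 + 4 + 9 + 41 + 6 + 15 + 74 = 178.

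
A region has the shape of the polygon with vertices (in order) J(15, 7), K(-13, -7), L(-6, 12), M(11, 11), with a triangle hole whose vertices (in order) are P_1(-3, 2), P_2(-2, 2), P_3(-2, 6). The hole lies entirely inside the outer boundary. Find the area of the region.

247

Outer boundary:
Apply the shoelace (surveyor's) formula: 2A = Σ (x_i·y_{i+1} − x_{i+1}·y_i), indices taken mod 4.
Cross-terms: -14, -198, -198, -88  ⇒  Σ = -498
Area = |Σ|/2 = 249.
Hole:
Apply the surveyor's formula: 2A = Σ (x_i·y_{i+1} − x_{i+1}·y_i), indices taken mod 3.
P_1→P_2: (-3)(2) − (-2)(2) = -2
P_2→P_3: (-2)(6) − (-2)(2) = -8
P_3→P_1: (-2)(2) − (-3)(6) = 14
Σ = 4
Area = |Σ|/2 = 2.
Net area = 249 − 2 = 247.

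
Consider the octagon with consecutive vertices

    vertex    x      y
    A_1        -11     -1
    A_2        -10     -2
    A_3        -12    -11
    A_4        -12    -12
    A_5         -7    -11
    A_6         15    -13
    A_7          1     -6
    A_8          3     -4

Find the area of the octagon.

152

Apply the surveyor's formula: 2A = Σ (x_i·y_{i+1} − x_{i+1}·y_i), indices taken mod 8.
A_1→A_2: (-11)(-2) − (-10)(-1) = 12
A_2→A_3: (-10)(-11) − (-12)(-2) = 86
A_3→A_4: (-12)(-12) − (-12)(-11) = 12
A_4→A_5: (-12)(-11) − (-7)(-12) = 48
A_5→A_6: (-7)(-13) − (15)(-11) = 256
A_6→A_7: (15)(-6) − (1)(-13) = -77
A_7→A_8: (1)(-4) − (3)(-6) = 14
A_8→A_1: (3)(-1) − (-11)(-4) = -47
Σ = 304
Area = |Σ|/2 = 152.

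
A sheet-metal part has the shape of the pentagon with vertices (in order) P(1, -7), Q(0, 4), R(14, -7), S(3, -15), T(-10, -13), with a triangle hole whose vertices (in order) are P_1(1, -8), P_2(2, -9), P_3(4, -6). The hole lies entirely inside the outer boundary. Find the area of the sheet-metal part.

Outer boundary:
Apply Gauss's area formula: 2A = Σ (x_i·y_{i+1} − x_{i+1}·y_i), indices taken mod 5.
Σ = (4) + (-56) + (-189) + (-189) + (83) = -347
Area = |Σ|/2 = 173.5.
Hole:
Apply the shoelace (surveyor's) formula: 2A = Σ (x_i·y_{i+1} − x_{i+1}·y_i), indices taken mod 3.
Cross-terms: 7, 24, -26  ⇒  Σ = 5
Area = |Σ|/2 = 2.5.
Net area = 173.5 − 2.5 = 171.

171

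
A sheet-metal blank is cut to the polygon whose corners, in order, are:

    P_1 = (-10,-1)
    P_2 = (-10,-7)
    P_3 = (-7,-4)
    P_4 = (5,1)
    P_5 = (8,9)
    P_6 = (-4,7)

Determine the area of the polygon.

Σ = (60) + (-9) + (13) + (37) + (92) + (74) = 267
Area = |Σ|/2 = 133.5.

133.5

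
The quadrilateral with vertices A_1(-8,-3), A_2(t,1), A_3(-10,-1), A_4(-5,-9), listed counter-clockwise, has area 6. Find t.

The doubled signed area Σ (x_i y_{i+1} − x_{i+1} y_i) is linear in t.
With t=0 it equals 30; the coefficient of t is 2 (from the two edges through A_2).
So 2·t + 30 = 2·6 = 12 ⇒ t = -9.

-9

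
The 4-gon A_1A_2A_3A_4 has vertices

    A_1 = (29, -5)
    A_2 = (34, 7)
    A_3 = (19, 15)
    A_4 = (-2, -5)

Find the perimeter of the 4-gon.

|A_1A_2| = √((5)² + (12)²) = √169 = 13
|A_2A_3| = √((-15)² + (8)²) = √289 = 17
|A_3A_4| = √((-21)² + (-20)²) = √841 = 29
|A_4A_1| = √((31)² + (0)²) = √961 = 31
Perimeter = 13 + 17 + 29 + 31 = 90.

90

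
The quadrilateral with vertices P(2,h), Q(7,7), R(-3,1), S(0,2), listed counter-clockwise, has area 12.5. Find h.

The doubled signed area Σ (x_i y_{i+1} − x_{i+1} y_i) is linear in h.
With h=0 it equals 32; the coefficient of h is -7 (from the two edges through P).
So -7·h + 32 = 2·12.5 = 25 ⇒ h = 1.

1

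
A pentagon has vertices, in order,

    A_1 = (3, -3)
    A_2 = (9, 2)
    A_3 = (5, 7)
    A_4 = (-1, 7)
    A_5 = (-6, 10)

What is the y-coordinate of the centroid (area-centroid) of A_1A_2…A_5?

Apply Gauss's area formula. First the cross-terms c_i = x_i·y_{i+1} − x_{i+1}·y_i:
  33, 53, 42, 32, -12  ⇒  2A = 148, A = 74.
Then Σ (y_i + y_{i+1})·c_i = 1492, so ȳ = 1492 / (6·74) = 373/111.

373/111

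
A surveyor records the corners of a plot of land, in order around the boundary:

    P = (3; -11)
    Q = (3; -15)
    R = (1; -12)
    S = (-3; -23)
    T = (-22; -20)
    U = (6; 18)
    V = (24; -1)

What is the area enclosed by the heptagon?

Apply the surveyor's formula: 2A = Σ (x_i·y_{i+1} − x_{i+1}·y_i), indices taken mod 7.
Σ = (-12) + (-21) + (-59) + (-446) + (-276) + (-438) + (-261) = -1513
Area = |Σ|/2 = 756.5.

756.5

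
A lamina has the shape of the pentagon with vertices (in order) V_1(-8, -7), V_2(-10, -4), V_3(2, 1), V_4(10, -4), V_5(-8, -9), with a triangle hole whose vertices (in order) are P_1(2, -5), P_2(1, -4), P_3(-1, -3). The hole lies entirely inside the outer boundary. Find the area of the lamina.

97.5

Outer boundary:
Apply the shoelace formula: 2A = Σ (x_i·y_{i+1} − x_{i+1}·y_i), indices taken mod 5.
V_1→V_2: (-8)(-4) − (-10)(-7) = -38
V_2→V_3: (-10)(1) − (2)(-4) = -2
V_3→V_4: (2)(-4) − (10)(1) = -18
V_4→V_5: (10)(-9) − (-8)(-4) = -122
V_5→V_1: (-8)(-7) − (-8)(-9) = -16
Σ = -196
Area = |Σ|/2 = 98.
Hole:
Apply the shoelace (surveyor's) formula: 2A = Σ (x_i·y_{i+1} − x_{i+1}·y_i), indices taken mod 3.
P_1→P_2: (2)(-4) − (1)(-5) = -3
P_2→P_3: (1)(-3) − (-1)(-4) = -7
P_3→P_1: (-1)(-5) − (2)(-3) = 11
Σ = 1
Area = |Σ|/2 = 0.5.
Net area = 98 − 0.5 = 97.5.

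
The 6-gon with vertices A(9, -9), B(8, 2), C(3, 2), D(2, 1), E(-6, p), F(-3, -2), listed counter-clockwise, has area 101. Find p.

8

Write out the shoelace sum; only the two edges meeting at E involve p:
2·Area = [(2·p − (-6)·1) + ((-6)·(-2) − (-3)·p)] + 144
       = 5·p + 162 = 202
⇒ p = 8.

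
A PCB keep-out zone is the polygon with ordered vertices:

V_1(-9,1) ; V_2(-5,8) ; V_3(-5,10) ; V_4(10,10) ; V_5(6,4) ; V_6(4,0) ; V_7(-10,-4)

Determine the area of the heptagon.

162.5

Apply the shoelace formula: 2A = Σ (x_i·y_{i+1} − x_{i+1}·y_i), indices taken mod 7.
Σ = (-67) + (-10) + (-150) + (-20) + (-16) + (-16) + (-46) = -325
Area = |Σ|/2 = 162.5.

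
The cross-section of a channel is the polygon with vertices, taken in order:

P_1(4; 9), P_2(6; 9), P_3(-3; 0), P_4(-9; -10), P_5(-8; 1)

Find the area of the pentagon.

Apply the surveyor's formula: 2A = Σ (x_i·y_{i+1} − x_{i+1}·y_i), indices taken mod 5.
Cross-terms: -18, 27, 30, -89, -76  ⇒  Σ = -126
Area = |Σ|/2 = 63.

63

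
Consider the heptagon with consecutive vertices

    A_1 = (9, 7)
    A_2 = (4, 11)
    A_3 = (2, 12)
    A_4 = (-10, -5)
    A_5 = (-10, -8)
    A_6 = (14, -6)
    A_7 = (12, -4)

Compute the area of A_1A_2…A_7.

272.5

Apply the surveyor's formula: 2A = Σ (x_i·y_{i+1} − x_{i+1}·y_i), indices taken mod 7.
Σ = (71) + (26) + (110) + (30) + (172) + (16) + (120) = 545
Area = |Σ|/2 = 272.5.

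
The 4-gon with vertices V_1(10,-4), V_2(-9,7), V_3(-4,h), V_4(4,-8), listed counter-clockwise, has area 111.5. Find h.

-5

Write out the shoelace sum; only the two edges meeting at V_3 involve h:
2·Area = [((-9)·h − (-4)·7) + ((-4)·(-8) − 4·h)] + 98
       = -13·h + 158 = 223
⇒ h = -5.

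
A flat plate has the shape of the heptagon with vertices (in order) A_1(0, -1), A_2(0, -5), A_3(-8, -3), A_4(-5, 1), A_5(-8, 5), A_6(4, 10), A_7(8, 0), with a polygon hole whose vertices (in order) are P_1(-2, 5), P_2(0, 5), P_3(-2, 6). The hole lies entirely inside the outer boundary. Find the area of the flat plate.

Outer boundary:
A_1→A_2: (0)(-5) − (0)(-1) = 0
A_2→A_3: (0)(-3) − (-8)(-5) = -40
A_3→A_4: (-8)(1) − (-5)(-3) = -23
A_4→A_5: (-5)(5) − (-8)(1) = -17
A_5→A_6: (-8)(10) − (4)(5) = -100
A_6→A_7: (4)(0) − (8)(10) = -80
A_7→A_1: (8)(-1) − (0)(0) = -8
Σ = -268
Area = |Σ|/2 = 134.
Hole:
Σ = (-10) + (10) + (2) = 2
Area = |Σ|/2 = 1.
Net area = 134 − 1 = 133.

133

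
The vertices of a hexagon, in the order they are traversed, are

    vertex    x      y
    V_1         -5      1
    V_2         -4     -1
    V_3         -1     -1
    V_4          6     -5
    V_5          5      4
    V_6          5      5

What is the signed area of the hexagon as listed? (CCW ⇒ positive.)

53.5

Σ = (9) + (3) + (11) + (49) + (5) + (30) = 107
Signed area = Σ/2 = 53.5 (positive ⇒ counter-clockwise traversal).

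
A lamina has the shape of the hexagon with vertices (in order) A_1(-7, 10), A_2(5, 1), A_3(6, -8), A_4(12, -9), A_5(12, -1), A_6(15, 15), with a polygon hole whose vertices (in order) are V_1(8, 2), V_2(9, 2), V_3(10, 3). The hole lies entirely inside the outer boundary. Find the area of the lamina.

Outer boundary:
Apply the surveyor's formula: 2A = Σ (x_i·y_{i+1} − x_{i+1}·y_i), indices taken mod 6.
A_1→A_2: (-7)(1) − (5)(10) = -57
A_2→A_3: (5)(-8) − (6)(1) = -46
A_3→A_4: (6)(-9) − (12)(-8) = 42
A_4→A_5: (12)(-1) − (12)(-9) = 96
A_5→A_6: (12)(15) − (15)(-1) = 195
A_6→A_1: (15)(10) − (-7)(15) = 255
Σ = 485
Area = |Σ|/2 = 242.5.
Hole:
Apply the shoelace (surveyor's) formula: 2A = Σ (x_i·y_{i+1} − x_{i+1}·y_i), indices taken mod 3.
V_1→V_2: (8)(2) − (9)(2) = -2
V_2→V_3: (9)(3) − (10)(2) = 7
V_3→V_1: (10)(2) − (8)(3) = -4
Σ = 1
Area = |Σ|/2 = 0.5.
Net area = 242.5 − 0.5 = 242.

242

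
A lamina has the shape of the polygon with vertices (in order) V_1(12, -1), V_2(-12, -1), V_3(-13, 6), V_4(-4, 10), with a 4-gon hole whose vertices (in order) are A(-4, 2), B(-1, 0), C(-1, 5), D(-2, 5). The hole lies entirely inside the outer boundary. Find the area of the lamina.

156.5

Outer boundary:
Apply the shoelace formula: 2A = Σ (x_i·y_{i+1} − x_{i+1}·y_i), indices taken mod 4.
Cross-terms: -24, -85, -106, -116  ⇒  Σ = -331
Area = |Σ|/2 = 165.5.
Hole:
Σ = (2) + (-5) + (5) + (16) = 18
Area = |Σ|/2 = 9.
Net area = 165.5 − 9 = 156.5.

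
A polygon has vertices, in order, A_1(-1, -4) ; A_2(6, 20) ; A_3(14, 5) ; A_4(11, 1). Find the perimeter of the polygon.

60

|A_1A_2| = √((7)² + (24)²) = √625 = 25
|A_2A_3| = √((8)² + (-15)²) = √289 = 17
|A_3A_4| = √((-3)² + (-4)²) = √25 = 5
|A_4A_1| = √((-12)² + (-5)²) = √169 = 13
Perimeter = 25 + 17 + 5 + 13 = 60.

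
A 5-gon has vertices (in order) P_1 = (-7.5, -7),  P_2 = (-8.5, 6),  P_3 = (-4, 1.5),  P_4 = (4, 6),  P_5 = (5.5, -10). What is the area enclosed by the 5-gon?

Σ = (-104.5) + (11.25) + (-30) + (-73) + (-113.5) = -309.75
Area = |Σ|/2 = 154.875.

154.875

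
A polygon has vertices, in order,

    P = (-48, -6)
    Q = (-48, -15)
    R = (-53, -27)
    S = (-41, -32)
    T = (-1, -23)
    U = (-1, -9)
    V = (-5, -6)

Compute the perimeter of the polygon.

|PQ| = √((0)² + (-9)²) = √81 = 9
|QR| = √((-5)² + (-12)²) = √169 = 13
|RS| = √((12)² + (-5)²) = √169 = 13
|ST| = √((40)² + (9)²) = √1681 = 41
|TU| = √((0)² + (14)²) = √196 = 14
|UV| = √((-4)² + (3)²) = √25 = 5
|VP| = √((-43)² + (0)²) = √1849 = 43
Perimeter = 9 + 13 + 13 + 41 + 14 + 5 + 43 = 138.

138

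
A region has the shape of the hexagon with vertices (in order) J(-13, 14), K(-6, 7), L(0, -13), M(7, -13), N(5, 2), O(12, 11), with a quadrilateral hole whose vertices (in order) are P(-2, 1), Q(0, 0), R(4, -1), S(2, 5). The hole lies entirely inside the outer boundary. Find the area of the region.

Outer boundary:
Cross-terms: -7, 78, 91, 79, 31, 311  ⇒  Σ = 583
Area = |Σ|/2 = 291.5.
Hole:
Apply the shoelace formula: 2A = Σ (x_i·y_{i+1} − x_{i+1}·y_i), indices taken mod 4.
Cross-terms: 0, 0, 22, 12  ⇒  Σ = 34
Area = |Σ|/2 = 17.
Net area = 291.5 − 17 = 274.5.

274.5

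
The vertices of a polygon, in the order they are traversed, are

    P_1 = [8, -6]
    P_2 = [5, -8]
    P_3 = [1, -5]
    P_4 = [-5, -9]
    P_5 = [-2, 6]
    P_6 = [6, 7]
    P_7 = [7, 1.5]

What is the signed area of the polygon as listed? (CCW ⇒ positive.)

-138.5

P_1→P_2: (8)(-8) − (5)(-6) = -34
P_2→P_3: (5)(-5) − (1)(-8) = -17
P_3→P_4: (1)(-9) − (-5)(-5) = -34
P_4→P_5: (-5)(6) − (-2)(-9) = -48
P_5→P_6: (-2)(7) − (6)(6) = -50
P_6→P_7: (6)(1.5) − (7)(7) = -40
P_7→P_1: (7)(-6) − (8)(1.5) = -54
Σ = -277
Signed area = Σ/2 = -138.5 (negative ⇒ clockwise traversal).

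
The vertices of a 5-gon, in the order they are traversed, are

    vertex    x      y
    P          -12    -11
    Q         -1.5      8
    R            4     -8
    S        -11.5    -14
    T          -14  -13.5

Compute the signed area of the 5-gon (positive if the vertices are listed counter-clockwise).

-164.625

Apply Gauss's area formula: 2A = Σ (x_i·y_{i+1} − x_{i+1}·y_i), indices taken mod 5.
Cross-terms: -112.5, -20, -148, -40.75, -8  ⇒  Σ = -329.25
Signed area = Σ/2 = -164.625 (negative ⇒ clockwise traversal).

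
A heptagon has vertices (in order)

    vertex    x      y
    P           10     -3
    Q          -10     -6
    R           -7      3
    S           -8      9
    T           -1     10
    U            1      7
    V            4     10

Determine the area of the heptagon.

Apply the surveyor's formula: 2A = Σ (x_i·y_{i+1} − x_{i+1}·y_i), indices taken mod 7.
Cross-terms: -90, -72, -39, -71, -17, -18, -112  ⇒  Σ = -419
Area = |Σ|/2 = 209.5.

209.5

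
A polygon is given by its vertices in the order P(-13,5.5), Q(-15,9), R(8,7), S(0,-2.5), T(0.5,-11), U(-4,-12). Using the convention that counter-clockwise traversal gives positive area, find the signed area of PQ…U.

-229.125

Apply the surveyor's formula: 2A = Σ (x_i·y_{i+1} − x_{i+1}·y_i), indices taken mod 6.
P→Q: (-13)(9) − (-15)(5.5) = -34.5
Q→R: (-15)(7) − (8)(9) = -177
R→S: (8)(-2.5) − (0)(7) = -20
S→T: (0)(-11) − (0.5)(-2.5) = 1.25
T→U: (0.5)(-12) − (-4)(-11) = -50
U→P: (-4)(5.5) − (-13)(-12) = -178
Σ = -458.25
Signed area = Σ/2 = -229.125 (negative ⇒ clockwise traversal).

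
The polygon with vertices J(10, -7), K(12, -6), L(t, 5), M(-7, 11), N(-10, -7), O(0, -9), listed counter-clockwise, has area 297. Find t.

8

The doubled signed area Σ (x_i y_{i+1} − x_{i+1} y_i) is linear in t.
With t=0 it equals 458; the coefficient of t is 17 (from the two edges through L).
So 17·t + 458 = 2·297 = 594 ⇒ t = 8.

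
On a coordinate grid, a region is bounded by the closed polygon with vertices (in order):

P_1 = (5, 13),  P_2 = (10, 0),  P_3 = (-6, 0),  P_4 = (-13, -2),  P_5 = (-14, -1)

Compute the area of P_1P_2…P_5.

155

Σ = (-130) + (0) + (12) + (-15) + (-177) = -310
Area = |Σ|/2 = 155.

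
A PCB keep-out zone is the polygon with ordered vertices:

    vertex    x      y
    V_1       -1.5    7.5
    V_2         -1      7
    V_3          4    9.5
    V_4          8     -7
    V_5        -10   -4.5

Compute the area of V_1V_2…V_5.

Apply Gauss's area formula: 2A = Σ (x_i·y_{i+1} − x_{i+1}·y_i), indices taken mod 5.
Σ = (-3) + (-37.5) + (-104) + (-106) + (-81.75) = -332.25
Area = |Σ|/2 = 166.125.

166.125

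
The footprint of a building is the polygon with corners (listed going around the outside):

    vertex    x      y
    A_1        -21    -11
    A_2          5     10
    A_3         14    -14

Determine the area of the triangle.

Apply the surveyor's formula: 2A = Σ (x_i·y_{i+1} − x_{i+1}·y_i), indices taken mod 3.
Σ = (-155) + (-210) + (-448) = -813
Area = |Σ|/2 = 406.5.

406.5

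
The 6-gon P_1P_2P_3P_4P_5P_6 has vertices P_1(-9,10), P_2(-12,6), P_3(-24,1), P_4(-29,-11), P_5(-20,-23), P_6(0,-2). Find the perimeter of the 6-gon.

90

|P_1P_2| = √((-3)² + (-4)²) = √25 = 5
|P_2P_3| = √((-12)² + (-5)²) = √169 = 13
|P_3P_4| = √((-5)² + (-12)²) = √169 = 13
|P_4P_5| = √((9)² + (-12)²) = √225 = 15
|P_5P_6| = √((20)² + (21)²) = √841 = 29
|P_6P_1| = √((-9)² + (12)²) = √225 = 15
Perimeter = 5 + 13 + 13 + 15 + 29 + 15 = 90.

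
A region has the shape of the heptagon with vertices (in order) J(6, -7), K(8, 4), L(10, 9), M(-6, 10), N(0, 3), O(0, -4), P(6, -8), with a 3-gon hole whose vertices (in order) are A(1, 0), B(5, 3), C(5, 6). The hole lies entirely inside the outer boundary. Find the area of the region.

133

Outer boundary:
Apply the shoelace formula: 2A = Σ (x_i·y_{i+1} − x_{i+1}·y_i), indices taken mod 7.
Σ = (80) + (32) + (154) + (-18) + (0) + (24) + (6) = 278
Area = |Σ|/2 = 139.
Hole:
Cross-terms: 3, 15, -6  ⇒  Σ = 12
Area = |Σ|/2 = 6.
Net area = 139 − 6 = 133.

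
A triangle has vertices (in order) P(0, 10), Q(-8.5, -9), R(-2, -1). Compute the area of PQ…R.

27.75

Apply the shoelace formula: 2A = Σ (x_i·y_{i+1} − x_{i+1}·y_i), indices taken mod 3.
Σ = (85) + (-9.5) + (-20) = 55.5
Area = |Σ|/2 = 27.75.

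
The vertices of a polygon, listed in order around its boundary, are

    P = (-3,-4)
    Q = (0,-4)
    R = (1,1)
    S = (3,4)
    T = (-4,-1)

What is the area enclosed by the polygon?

Apply the surveyor's formula: 2A = Σ (x_i·y_{i+1} − x_{i+1}·y_i), indices taken mod 5.
Σ = (12) + (4) + (1) + (13) + (13) = 43
Area = |Σ|/2 = 21.5.

21.5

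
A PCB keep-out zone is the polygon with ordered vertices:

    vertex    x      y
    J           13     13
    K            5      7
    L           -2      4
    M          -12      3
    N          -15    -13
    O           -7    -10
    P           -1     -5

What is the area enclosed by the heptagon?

Apply the shoelace (surveyor's) formula: 2A = Σ (x_i·y_{i+1} − x_{i+1}·y_i), indices taken mod 7.
Cross-terms: 26, 34, 42, 201, 59, 25, 52  ⇒  Σ = 439
Area = |Σ|/2 = 219.5.

219.5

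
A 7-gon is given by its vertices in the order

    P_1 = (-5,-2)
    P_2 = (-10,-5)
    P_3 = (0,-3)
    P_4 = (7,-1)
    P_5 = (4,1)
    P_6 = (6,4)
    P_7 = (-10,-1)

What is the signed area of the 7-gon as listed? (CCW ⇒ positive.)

63

Apply the surveyor's formula: 2A = Σ (x_i·y_{i+1} − x_{i+1}·y_i), indices taken mod 7.
Σ = (5) + (30) + (21) + (11) + (10) + (34) + (15) = 126
Signed area = Σ/2 = 63 (positive ⇒ counter-clockwise traversal).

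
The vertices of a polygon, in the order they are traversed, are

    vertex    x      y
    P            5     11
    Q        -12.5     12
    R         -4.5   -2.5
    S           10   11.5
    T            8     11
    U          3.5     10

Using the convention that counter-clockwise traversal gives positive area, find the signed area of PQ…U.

Apply the surveyor's formula: 2A = Σ (x_i·y_{i+1} − x_{i+1}·y_i), indices taken mod 6.
Σ = (197.5) + (85.25) + (-26.75) + (18) + (41.5) + (-11.5) = 304
Signed area = Σ/2 = 152 (positive ⇒ counter-clockwise traversal).

152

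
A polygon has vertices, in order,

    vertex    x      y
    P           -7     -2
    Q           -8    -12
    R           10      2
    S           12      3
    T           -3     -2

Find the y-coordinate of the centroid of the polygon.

-389/93

Apply Gauss's area formula. First the cross-terms c_i = x_i·y_{i+1} − x_{i+1}·y_i:
  68, 104, 6, -15, -8  ⇒  2A = 155, A = 77.5.
Then Σ (y_i + y_{i+1})·c_i = -1945, so ȳ = -1945 / (6·77.5) = -389/93.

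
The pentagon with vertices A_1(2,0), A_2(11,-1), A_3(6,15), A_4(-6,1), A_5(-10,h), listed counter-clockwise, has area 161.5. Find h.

-6

Write out the shoelace sum; only the two edges meeting at A_5 involve h:
2·Area = [((-6)·h − (-10)·1) + ((-10)·0 − 2·h)] + 265
       = -8·h + 275 = 323
⇒ h = -6.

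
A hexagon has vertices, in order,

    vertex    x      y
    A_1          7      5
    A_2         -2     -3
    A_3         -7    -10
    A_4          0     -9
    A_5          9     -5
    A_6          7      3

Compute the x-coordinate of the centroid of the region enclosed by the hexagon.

Apply the shoelace formula. First the cross-terms c_i = x_i·y_{i+1} − x_{i+1}·y_i:
  -11, -1, 63, 81, 62, 14  ⇒  2A = 208, A = 104.
Then Σ (x_i + x_{i+1})·c_i = 1430, so x̄ = 1430 / (6·104) = 55/24.

55/24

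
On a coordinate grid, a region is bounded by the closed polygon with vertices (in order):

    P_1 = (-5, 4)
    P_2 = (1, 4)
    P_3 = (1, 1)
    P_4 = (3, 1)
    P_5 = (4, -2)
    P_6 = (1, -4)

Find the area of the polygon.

Apply the shoelace formula: 2A = Σ (x_i·y_{i+1} − x_{i+1}·y_i), indices taken mod 6.
Σ = (-24) + (-3) + (-2) + (-10) + (-14) + (-16) = -69
Area = |Σ|/2 = 34.5.

34.5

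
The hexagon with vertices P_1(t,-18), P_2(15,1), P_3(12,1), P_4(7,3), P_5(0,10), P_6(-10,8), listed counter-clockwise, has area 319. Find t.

Write out the shoelace sum; only the two edges meeting at P_1 involve t:
2·Area = [((-10)·(-18) − t·8) + (t·1 − 15·(-18))] + 202
       = -7·t + 652 = 638
⇒ t = 2.

2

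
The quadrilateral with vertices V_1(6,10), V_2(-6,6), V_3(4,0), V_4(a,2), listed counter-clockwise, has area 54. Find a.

Write out the shoelace sum; only the two edges meeting at V_4 involve a:
2·Area = [(4·2 − a·0) + (a·10 − 6·2)] + 72
       = 10·a + 68 = 108
⇒ a = 4.

4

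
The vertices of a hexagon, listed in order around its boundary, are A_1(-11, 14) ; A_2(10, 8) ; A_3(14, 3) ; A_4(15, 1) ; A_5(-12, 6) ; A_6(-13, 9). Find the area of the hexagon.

176

Σ = (-228) + (-82) + (-31) + (102) + (-30) + (-83) = -352
Area = |Σ|/2 = 176.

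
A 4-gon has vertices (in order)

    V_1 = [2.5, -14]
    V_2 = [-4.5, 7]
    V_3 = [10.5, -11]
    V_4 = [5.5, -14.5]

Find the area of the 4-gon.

Σ = (-45.5) + (-24) + (-91.75) + (-40.75) = -202
Area = |Σ|/2 = 101.

101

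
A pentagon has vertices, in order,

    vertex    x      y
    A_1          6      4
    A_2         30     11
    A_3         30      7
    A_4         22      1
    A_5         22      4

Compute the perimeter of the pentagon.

|A_1A_2| = √((24)² + (7)²) = √625 = 25
|A_2A_3| = √((0)² + (-4)²) = √16 = 4
|A_3A_4| = √((-8)² + (-6)²) = √100 = 10
|A_4A_5| = √((0)² + (3)²) = √9 = 3
|A_5A_1| = √((-16)² + (0)²) = √256 = 16
Perimeter = 25 + 4 + 10 + 3 + 16 = 58.

58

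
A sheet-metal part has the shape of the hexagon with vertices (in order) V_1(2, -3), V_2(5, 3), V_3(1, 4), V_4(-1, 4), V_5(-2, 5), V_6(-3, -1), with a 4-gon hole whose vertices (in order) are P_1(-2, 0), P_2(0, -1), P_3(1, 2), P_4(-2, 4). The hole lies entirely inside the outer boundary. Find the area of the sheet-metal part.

29

Outer boundary:
Apply the shoelace formula: 2A = Σ (x_i·y_{i+1} − x_{i+1}·y_i), indices taken mod 6.
Cross-terms: 21, 17, 8, 3, 17, 11  ⇒  Σ = 77
Area = |Σ|/2 = 38.5.
Hole:
Cross-terms: 2, 1, 8, 8  ⇒  Σ = 19
Area = |Σ|/2 = 9.5.
Net area = 38.5 − 9.5 = 29.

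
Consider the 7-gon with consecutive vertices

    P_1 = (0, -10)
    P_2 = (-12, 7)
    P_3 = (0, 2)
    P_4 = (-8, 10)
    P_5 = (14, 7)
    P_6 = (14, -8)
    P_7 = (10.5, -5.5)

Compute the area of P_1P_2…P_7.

Σ = (-120) + (-24) + (16) + (-196) + (-210) + (7) + (-105) = -632
Area = |Σ|/2 = 316.

316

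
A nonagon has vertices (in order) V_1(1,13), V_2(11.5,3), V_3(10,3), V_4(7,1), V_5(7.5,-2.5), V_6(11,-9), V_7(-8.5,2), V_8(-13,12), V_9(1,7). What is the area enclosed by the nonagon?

Σ = (-146.5) + (4.5) + (-11) + (-25) + (-40) + (-54.5) + (-76) + (-103) + (6) = -445.5
Area = |Σ|/2 = 222.75.

222.75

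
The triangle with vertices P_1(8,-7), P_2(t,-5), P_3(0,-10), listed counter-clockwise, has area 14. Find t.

4

Write out the shoelace sum; only the two edges meeting at P_2 involve t:
2·Area = [(8·(-5) − t·(-7)) + (t·(-10) − 0·(-5))] + 80
       = -3·t + 40 = 28
⇒ t = 4.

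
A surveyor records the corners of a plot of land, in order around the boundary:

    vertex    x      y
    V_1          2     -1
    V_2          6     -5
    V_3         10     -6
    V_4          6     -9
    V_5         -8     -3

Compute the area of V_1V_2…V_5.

Cross-terms: -4, 14, -54, -90, 14  ⇒  Σ = -120
Area = |Σ|/2 = 60.

60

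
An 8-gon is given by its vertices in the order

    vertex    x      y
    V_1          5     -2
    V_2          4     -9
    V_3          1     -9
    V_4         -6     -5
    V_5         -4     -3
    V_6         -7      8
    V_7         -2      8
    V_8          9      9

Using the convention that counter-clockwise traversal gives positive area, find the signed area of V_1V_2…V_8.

Σ = (-37) + (-27) + (-59) + (-2) + (-53) + (-40) + (-90) + (-63) = -371
Signed area = Σ/2 = -185.5 (negative ⇒ clockwise traversal).

-185.5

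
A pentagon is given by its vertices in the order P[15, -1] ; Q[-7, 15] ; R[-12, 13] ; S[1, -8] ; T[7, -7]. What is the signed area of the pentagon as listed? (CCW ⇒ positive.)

P→Q: (15)(15) − (-7)(-1) = 218
Q→R: (-7)(13) − (-12)(15) = 89
R→S: (-12)(-8) − (1)(13) = 83
S→T: (1)(-7) − (7)(-8) = 49
T→P: (7)(-1) − (15)(-7) = 98
Σ = 537
Signed area = Σ/2 = 268.5 (positive ⇒ counter-clockwise traversal).

268.5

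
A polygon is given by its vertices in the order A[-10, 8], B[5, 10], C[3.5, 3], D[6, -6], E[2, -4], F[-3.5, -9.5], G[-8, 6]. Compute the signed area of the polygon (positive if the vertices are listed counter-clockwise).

-172.5

Apply the shoelace (surveyor's) formula: 2A = Σ (x_i·y_{i+1} − x_{i+1}·y_i), indices taken mod 7.
Cross-terms: -140, -20, -39, -12, -33, -97, -4  ⇒  Σ = -345
Signed area = Σ/2 = -172.5 (negative ⇒ clockwise traversal).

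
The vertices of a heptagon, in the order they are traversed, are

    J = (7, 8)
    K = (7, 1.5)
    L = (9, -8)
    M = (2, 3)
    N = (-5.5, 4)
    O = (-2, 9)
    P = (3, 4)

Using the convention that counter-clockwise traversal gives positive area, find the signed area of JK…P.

-64

Apply the shoelace formula: 2A = Σ (x_i·y_{i+1} − x_{i+1}·y_i), indices taken mod 7.
Cross-terms: -45.5, -69.5, 43, 24.5, -41.5, -35, -4  ⇒  Σ = -128
Signed area = Σ/2 = -64 (negative ⇒ clockwise traversal).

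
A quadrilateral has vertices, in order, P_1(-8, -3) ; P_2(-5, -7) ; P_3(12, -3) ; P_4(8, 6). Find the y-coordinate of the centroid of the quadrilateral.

-4/3

Apply Gauss's area formula. First the cross-terms c_i = x_i·y_{i+1} − x_{i+1}·y_i:
  41, 99, 96, 24  ⇒  2A = 260, A = 130.
Then Σ (y_i + y_{i+1})·c_i = -1040, so ȳ = -1040 / (6·130) = -4/3.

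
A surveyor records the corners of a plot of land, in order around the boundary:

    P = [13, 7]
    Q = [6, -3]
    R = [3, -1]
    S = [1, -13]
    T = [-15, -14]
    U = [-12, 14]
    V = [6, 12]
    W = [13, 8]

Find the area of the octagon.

Apply the shoelace formula: 2A = Σ (x_i·y_{i+1} − x_{i+1}·y_i), indices taken mod 8.
Σ = (-81) + (3) + (-38) + (-209) + (-378) + (-228) + (-108) + (-13) = -1052
Area = |Σ|/2 = 526.

526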